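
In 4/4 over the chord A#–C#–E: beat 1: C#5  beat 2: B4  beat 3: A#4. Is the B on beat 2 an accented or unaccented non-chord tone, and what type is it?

The harmony at that moment is A# diminished triad (A#, C#, E); B4 is not a chord tone.
It is approached by step down from C#5 and left by step down to A#4.
Step in, step out in the same direction — a passing tone.
It falls on a weak beat, so it is unaccented.

Unaccented passing tone.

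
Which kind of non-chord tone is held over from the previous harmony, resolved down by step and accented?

Suspension.

Approach: by preparation — the pitch is first a chord tone, then held (tied or repeated) while the harmony changes under it. Departure: down by step. Metric position: strong.
A prepared dissonance that resolves downward by step — a suspension. (The same figure resolving upward would be a retardation.)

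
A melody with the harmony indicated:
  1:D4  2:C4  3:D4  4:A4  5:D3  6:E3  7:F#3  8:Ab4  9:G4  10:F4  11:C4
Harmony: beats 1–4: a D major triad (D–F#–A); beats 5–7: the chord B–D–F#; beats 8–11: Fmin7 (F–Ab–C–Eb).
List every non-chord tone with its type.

C4 (beat 2) — neighbor tone; E3 (beat 6) — passing tone; G4 (beat 9) — passing tone.

The harmony at that moment is D major triad (D, F#, A); C4 is not a chord tone.
It is approached by step down from D4 and left by step up to D4.
Step away and step back to the same note — a neighbor tone (lower neighbor).
The harmony at that moment is B minor triad (B, D, F#); E3 is not a chord tone.
It is approached by step up from D3 and left by step up to F#3.
Step in, step out in the same direction — a passing tone.
The harmony at that moment is F minor seventh chord (F, Ab, C, Eb); G4 is not a chord tone.
It is approached by step down from Ab4 and left by step down to F4.
Step in, step out in the same direction — a passing tone.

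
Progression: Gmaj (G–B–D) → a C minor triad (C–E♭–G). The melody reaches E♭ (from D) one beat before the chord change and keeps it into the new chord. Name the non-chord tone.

E♭ is an anticipation.

The harmony at that moment is G major triad (G, B, D); E♭ is not a chord tone.
It is approached by step up from D and then sustained as the same pitch into the next harmony.
Arriving early and becoming a chord tone when the harmony changes — an anticipation.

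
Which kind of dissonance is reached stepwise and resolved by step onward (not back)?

Passing tone.

Approach: by step. Departure: by step, continuing in the same direction.
Stepwise on both sides with no change of direction means the note fills in the space between two different chord tones — a passing tone. (Had it turned back to its starting note it would be a neighbor tone instead.)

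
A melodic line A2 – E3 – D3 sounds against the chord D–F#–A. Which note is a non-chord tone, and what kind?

E3 is an appoggiatura.

The harmony at that moment is D major triad (D, F#, A); E3 is not a chord tone.
It is approached by leap up from A2 and left by step down to D3.
Leap in, step out — an appoggiatura.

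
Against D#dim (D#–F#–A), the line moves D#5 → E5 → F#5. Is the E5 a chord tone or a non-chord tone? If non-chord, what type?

Non-chord tone — a passing tone.

The harmony at that moment is D# diminished triad (D#, F#, A); E5 is not a chord tone.
It is approached by step up from D#5 and left by step up to F#5.
Step in, step out in the same direction — a passing tone.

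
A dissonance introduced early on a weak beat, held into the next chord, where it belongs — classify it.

Approach: ahead of the chord change (typically by step), so it is dissonant against the current harmony. Departure: none — the same pitch is restated or held and is a chord tone of the new harmony.
Dissonant first, consonant once the harmony catches up: the note simply arrives early — an anticipation. (The reverse timing, consonant first and dissonant after the change, would be a suspension or retardation.)

Anticipation.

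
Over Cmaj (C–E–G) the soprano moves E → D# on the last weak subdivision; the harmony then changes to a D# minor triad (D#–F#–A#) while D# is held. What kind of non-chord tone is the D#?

The harmony at that moment is C major triad (C, E, G); D# is not a chord tone.
It is approached by step down from E and then sustained as the same pitch into the next harmony.
Arriving early and becoming a chord tone when the harmony changes — an anticipation.

D# is an anticipation.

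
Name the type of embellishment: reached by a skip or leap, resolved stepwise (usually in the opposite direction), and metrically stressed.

Approach: by leap. Departure: by step. Metric position: strong.
Leap in, step out, in a metrically strong position — an appoggiatura. (It is the mirror image of the escape tone, which steps in and leaps out from a weak position.)

Appoggiatura.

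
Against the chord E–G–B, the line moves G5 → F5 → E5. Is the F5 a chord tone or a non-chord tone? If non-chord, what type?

Non-chord tone — a passing tone.

The harmony at that moment is E minor triad (E, G, B); F5 is not a chord tone.
It is approached by step down from G5 and left by step down to E5.
Step in, step out in the same direction — a passing tone.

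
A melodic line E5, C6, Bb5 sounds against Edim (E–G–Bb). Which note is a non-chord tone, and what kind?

C6 is an appoggiatura.

The harmony at that moment is E diminished triad (E, G, Bb); C6 is not a chord tone.
It is approached by leap up from E5 and left by step down to Bb5.
Leap in, step out — an appoggiatura.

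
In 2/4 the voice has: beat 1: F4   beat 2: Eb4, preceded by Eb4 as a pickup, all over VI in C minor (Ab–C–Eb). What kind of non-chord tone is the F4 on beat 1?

The harmony at that moment is Ab major triad (Ab, C, Eb); F4 is not a chord tone.
It is approached by step up from Eb4 and left by step down to Eb4.
Step away and step back to the same note — a neighbor tone (upper neighbor).

Upper neighbor tone.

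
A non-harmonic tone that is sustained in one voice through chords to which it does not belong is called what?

Pedal tone.

Approach: none. Departure: none — a single pitch is sustained while the chords change around it, passing through harmonies that do not contain it.
No melodic motion at all; the dissonance is created entirely by the moving harmonies against the stationary note — a pedal tone (pedal point).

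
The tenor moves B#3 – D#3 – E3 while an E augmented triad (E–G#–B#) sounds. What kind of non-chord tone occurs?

D#3 is an appoggiatura.

The harmony at that moment is E augmented triad (E, G#, B#); D#3 is not a chord tone.
It is approached by leap down from B#3 and left by step up to E3.
Leap in, step out — an appoggiatura.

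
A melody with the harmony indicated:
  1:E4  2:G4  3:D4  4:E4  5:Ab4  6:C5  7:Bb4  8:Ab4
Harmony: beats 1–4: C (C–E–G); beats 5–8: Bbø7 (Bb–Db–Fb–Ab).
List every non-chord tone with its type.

D4 (beat 3) — appoggiatura; C5 (beat 6) — appoggiatura.

The harmony at that moment is C major triad (C, E, G); D4 is not a chord tone.
It is approached by leap down from G4 and left by step up to E4.
Leap in, step out — an appoggiatura.
The harmony at that moment is Bb half-diminished seventh chord (Bb, Db, Fb, Ab); C5 is not a chord tone.
It is approached by leap up from Ab4 and left by step down to Bb4.
Leap in, step out — an appoggiatura.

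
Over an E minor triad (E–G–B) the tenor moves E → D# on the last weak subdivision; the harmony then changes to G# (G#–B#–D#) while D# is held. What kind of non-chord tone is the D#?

D# is an anticipation.

The harmony at that moment is E minor triad (E, G, B); D# is not a chord tone.
It is approached by step down from E and then sustained as the same pitch into the next harmony.
Arriving early and becoming a chord tone when the harmony changes — an anticipation.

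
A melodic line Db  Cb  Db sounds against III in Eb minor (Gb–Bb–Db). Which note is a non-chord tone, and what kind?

Cb is a neighbor tone.

The harmony at that moment is Gb major triad (Gb, Bb, Db); Cb is not a chord tone.
It is approached by step down from Db and left by step up to Db.
Step away and step back to the same note — a neighbor tone (lower neighbor).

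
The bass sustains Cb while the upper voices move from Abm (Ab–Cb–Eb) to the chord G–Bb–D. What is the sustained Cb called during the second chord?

Pedal tone (pedal point).

The harmony at that moment is G minor triad (G, Bb, D); Cb is not a chord tone.
It is held over (the same pitch as the preceding Cb) and then sustained as the same pitch into the next harmony.
Sustained through a change of harmony — a pedal tone.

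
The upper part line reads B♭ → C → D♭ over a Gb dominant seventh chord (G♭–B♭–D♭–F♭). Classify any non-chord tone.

The harmony at that moment is G♭ dominant seventh chord (G♭, B♭, D♭, F♭); C is not a chord tone.
It is approached by step up from B♭ and left by step up to D♭.
Step in, step out in the same direction — a passing tone.

C is a passing tone.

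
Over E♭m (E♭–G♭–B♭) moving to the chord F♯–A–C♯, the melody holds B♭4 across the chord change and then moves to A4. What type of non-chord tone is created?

B♭4 is a suspension.

The harmony at that moment is F♯ minor triad (F♯, A, C♯); B♭4 is not a chord tone.
It is held over (the same pitch as the preceding B♭4) and left by step down to A4.
Held over from the previous chord and resolving down by step — a suspension.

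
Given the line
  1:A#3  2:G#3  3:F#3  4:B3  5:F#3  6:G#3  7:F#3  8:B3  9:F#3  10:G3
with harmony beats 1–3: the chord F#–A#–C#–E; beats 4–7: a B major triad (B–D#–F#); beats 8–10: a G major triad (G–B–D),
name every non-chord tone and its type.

G#3 (beat 2) — passing tone; G#3 (beat 6) — neighbor tone; F#3 (beat 9) — appoggiatura.

The harmony at that moment is F# dominant seventh chord (F#, A#, C#, E); G#3 is not a chord tone.
It is approached by step down from A#3 and left by step down to F#3.
Step in, step out in the same direction — a passing tone.
The harmony at that moment is B major triad (B, D#, F#); G#3 is not a chord tone.
It is approached by step up from F#3 and left by step down to F#3.
Step away and step back to the same note — a neighbor tone (upper neighbor).
The harmony at that moment is G major triad (G, B, D); F#3 is not a chord tone.
It is approached by leap down from B3 and left by step up to G3.
Leap in, step out — an appoggiatura.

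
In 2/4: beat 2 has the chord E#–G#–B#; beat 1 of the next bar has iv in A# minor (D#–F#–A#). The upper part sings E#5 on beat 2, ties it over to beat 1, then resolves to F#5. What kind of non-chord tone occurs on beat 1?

The harmony at that moment is D# minor triad (D#, F#, A#); E#5 is not a chord tone.
It is held over (the same pitch as the preceding E#5) and left by step up to F#5.
Held over from the previous chord and resolving up by step — a retardation.

Retardation.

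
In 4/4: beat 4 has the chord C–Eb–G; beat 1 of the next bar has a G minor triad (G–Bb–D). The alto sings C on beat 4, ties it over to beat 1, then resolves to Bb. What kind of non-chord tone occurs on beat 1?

The harmony at that moment is G minor triad (G, Bb, D); C is not a chord tone.
It is held over (the same pitch as the preceding C) and left by step down to Bb.
Held over from the previous chord and resolving down by step — a suspension.

Suspension.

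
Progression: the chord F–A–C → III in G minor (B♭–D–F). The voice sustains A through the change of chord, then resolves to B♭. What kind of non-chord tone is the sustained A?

The harmony at that moment is B♭ major triad (B♭, D, F); A is not a chord tone.
It is held over (the same pitch as the preceding A) and left by step up to B♭.
Held over from the previous chord and resolving up by step — a retardation.

A is a retardation.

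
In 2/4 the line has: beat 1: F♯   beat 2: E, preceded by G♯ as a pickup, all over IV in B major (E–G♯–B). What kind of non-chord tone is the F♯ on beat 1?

The harmony at that moment is E major triad (E, G♯, B); F♯ is not a chord tone.
It is approached by step down from G♯ and left by step down to E.
Step in, step out in the same direction — a passing tone.

Passing tone.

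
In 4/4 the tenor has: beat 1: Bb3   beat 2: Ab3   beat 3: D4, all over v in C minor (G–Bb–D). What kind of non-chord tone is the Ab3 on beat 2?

Escape tone.

The harmony at that moment is G minor triad (G, Bb, D); Ab3 is not a chord tone.
It is approached by step down from Bb3 and left by leap up to D4.
Step in, leap out, on a weak beat — an escape tone.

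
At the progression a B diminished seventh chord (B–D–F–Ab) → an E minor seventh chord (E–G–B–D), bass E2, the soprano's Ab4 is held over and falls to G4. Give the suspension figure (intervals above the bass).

At the second chord the bass is E2. The suspended Ab4 lies a fourth above the bass; after resolving down by step to G4, the interval above the bass becomes a third.
Suspension figures are named by those two intervals: 4–3.

4–3 suspension.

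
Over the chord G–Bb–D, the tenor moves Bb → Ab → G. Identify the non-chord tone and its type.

Ab is a passing tone.

The harmony at that moment is G minor triad (G, Bb, D); Ab is not a chord tone.
It is approached by step down from Bb and left by step down to G.
Step in, step out in the same direction — a passing tone.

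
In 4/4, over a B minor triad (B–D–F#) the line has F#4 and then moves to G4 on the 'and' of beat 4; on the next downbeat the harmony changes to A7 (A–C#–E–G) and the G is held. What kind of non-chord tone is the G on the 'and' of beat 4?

Anticipation.

The harmony at that moment is B minor triad (B, D, F#); G4 is not a chord tone.
It is approached by step up from F#4 and then sustained as the same pitch into the next harmony.
Arriving early and becoming a chord tone when the harmony changes — an anticipation.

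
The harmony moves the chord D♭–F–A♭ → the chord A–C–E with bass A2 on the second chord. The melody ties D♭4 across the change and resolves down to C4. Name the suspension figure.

At the second chord the bass is A2. The suspended D♭4 lies a fourth above the bass; after resolving down by step to C4, the interval above the bass becomes a third.
Suspension figures are named by those two intervals: 4–3.

4–3 suspension.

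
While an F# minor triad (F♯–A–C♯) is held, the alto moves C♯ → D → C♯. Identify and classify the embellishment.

D is a neighbor tone.

The harmony at that moment is F♯ minor triad (F♯, A, C♯); D is not a chord tone.
It is approached by step up from C♯ and left by step down to C♯.
Step away and step back to the same note — a neighbor tone (upper neighbor).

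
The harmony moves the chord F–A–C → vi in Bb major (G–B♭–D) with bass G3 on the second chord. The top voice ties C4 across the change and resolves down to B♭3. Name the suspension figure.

4–3 suspension.

At the second chord the bass is G3. The suspended C4 lies a fourth above the bass; after resolving down by step to B♭3, the interval above the bass becomes a third.
Suspension figures are named by those two intervals: 4–3.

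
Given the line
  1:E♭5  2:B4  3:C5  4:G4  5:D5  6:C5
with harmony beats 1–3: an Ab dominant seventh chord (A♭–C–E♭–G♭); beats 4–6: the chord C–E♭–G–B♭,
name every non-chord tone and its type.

B4 (beat 2) — appoggiatura; D5 (beat 5) — appoggiatura.

The harmony at that moment is A♭ dominant seventh chord (A♭, C, E♭, G♭); B4 is not a chord tone.
It is approached by leap down from E♭5 and left by step up to C5.
Leap in, step out — an appoggiatura.
The harmony at that moment is C minor seventh chord (C, E♭, G, B♭); D5 is not a chord tone.
It is approached by leap up from G4 and left by step down to C5.
Leap in, step out — an appoggiatura.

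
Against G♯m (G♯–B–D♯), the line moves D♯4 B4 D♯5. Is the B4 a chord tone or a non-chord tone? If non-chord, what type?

G# minor triad contains G♯, B, D♯; B is the third, so it is a chord tone.

Chord tone (the third of G# minor triad).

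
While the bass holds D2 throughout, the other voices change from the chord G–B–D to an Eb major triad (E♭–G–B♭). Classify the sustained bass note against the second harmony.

The harmony at that moment is E♭ major triad (E♭, G, B♭); D2 is not a chord tone.
It is held over (the same pitch as the preceding D2) and then sustained as the same pitch into the next harmony.
Sustained through a change of harmony — a pedal tone.

Pedal tone (pedal point).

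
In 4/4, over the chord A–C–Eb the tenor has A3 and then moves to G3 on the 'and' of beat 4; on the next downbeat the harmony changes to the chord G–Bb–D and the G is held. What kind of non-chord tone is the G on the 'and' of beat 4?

The harmony at that moment is A diminished triad (A, C, Eb); G3 is not a chord tone.
It is approached by step down from A3 and then sustained as the same pitch into the next harmony.
Arriving early and becoming a chord tone when the harmony changes — an anticipation.

Anticipation.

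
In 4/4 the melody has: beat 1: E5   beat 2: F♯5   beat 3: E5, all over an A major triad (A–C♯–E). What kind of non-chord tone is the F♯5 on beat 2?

The harmony at that moment is A major triad (A, C♯, E); F♯5 is not a chord tone.
It is approached by step up from E5 and left by step down to E5.
Step away and step back to the same note — a neighbor tone (upper neighbor).

Upper neighbor tone.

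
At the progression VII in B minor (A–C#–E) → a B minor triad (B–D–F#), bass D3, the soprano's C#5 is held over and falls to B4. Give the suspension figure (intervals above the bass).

At the second chord the bass is D3. The suspended C#5 lies a seventh above the bass; after resolving down by step to B4, the interval above the bass becomes a sixth.
Suspension figures are named by those two intervals: 7–6.

7–6 suspension.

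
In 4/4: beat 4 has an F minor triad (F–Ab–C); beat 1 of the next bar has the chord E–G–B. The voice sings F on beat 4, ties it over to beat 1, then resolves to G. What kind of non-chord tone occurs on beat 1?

The harmony at that moment is E minor triad (E, G, B); F is not a chord tone.
It is held over (the same pitch as the preceding F) and left by step up to G.
Held over from the previous chord and resolving up by step — a retardation.

Retardation.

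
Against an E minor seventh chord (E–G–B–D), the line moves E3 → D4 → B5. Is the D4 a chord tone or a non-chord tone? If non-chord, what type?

Chord tone (the seventh of E minor seventh chord).

E minor seventh chord contains E, G, B, D; D is the seventh, so it is a chord tone.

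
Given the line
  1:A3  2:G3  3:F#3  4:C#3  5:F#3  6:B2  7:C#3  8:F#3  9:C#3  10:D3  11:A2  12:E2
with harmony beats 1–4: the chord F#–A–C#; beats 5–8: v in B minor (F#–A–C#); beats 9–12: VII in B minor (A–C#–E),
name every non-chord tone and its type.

The harmony at that moment is F# minor triad (F#, A, C#); G3 is not a chord tone.
It is approached by step down from A3 and left by step down to F#3.
Step in, step out in the same direction — a passing tone.
The harmony at that moment is F# minor triad (F#, A, C#); B2 is not a chord tone.
It is approached by leap down from F#3 and left by step up to C#3.
Leap in, step out — an appoggiatura.
The harmony at that moment is A major triad (A, C#, E); D3 is not a chord tone.
It is approached by step up from C#3 and left by leap down to A2.
Step in, leap out — an escape tone.

G3 (beat 2) — passing tone; B2 (beat 6) — appoggiatura; D3 (beat 10) — escape tone.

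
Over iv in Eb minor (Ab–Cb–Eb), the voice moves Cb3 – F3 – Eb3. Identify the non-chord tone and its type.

F3 is an appoggiatura.

The harmony at that moment is Ab minor triad (Ab, Cb, Eb); F3 is not a chord tone.
It is approached by leap up from Cb3 and left by step down to Eb3.
Leap in, step out — an appoggiatura.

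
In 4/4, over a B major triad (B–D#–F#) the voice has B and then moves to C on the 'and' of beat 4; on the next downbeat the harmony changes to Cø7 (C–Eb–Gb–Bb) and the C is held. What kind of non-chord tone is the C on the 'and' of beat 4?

Anticipation.

The harmony at that moment is B major triad (B, D#, F#); C is not a chord tone.
It is approached by step up from B and then sustained as the same pitch into the next harmony.
Arriving early and becoming a chord tone when the harmony changes — an anticipation.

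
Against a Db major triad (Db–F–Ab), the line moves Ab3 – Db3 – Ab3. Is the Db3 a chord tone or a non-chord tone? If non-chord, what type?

Chord tone (the root of Db major triad).

Db major triad contains Db, F, Ab; Db is the root, so it is a chord tone.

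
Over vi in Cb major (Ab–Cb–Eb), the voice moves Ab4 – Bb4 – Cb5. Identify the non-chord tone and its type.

The harmony at that moment is Ab minor triad (Ab, Cb, Eb); Bb4 is not a chord tone.
It is approached by step up from Ab4 and left by step up to Cb5.
Step in, step out in the same direction — a passing tone.

Bb4 is a passing tone.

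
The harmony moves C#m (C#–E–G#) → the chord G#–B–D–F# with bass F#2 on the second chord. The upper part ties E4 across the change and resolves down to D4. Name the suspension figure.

7–6 suspension.

At the second chord the bass is F#2. The suspended E4 lies a seventh above the bass; after resolving down by step to D4, the interval above the bass becomes a sixth.
Suspension figures are named by those two intervals: 7–6.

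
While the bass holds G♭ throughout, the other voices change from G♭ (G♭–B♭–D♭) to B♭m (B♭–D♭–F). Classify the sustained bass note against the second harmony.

The harmony at that moment is B♭ minor triad (B♭, D♭, F); G♭ is not a chord tone.
It is held over (the same pitch as the preceding G♭) and then sustained as the same pitch into the next harmony.
Sustained through a change of harmony — a pedal tone.

Pedal tone (pedal point).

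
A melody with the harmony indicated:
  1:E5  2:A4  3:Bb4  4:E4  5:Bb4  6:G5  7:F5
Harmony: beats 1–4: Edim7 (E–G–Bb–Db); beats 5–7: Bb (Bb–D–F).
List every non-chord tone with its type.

A4 (beat 2) — appoggiatura; G5 (beat 6) — appoggiatura.

The harmony at that moment is E diminished seventh chord (E, G, Bb, Db); A4 is not a chord tone.
It is approached by leap down from E5 and left by step up to Bb4.
Leap in, step out — an appoggiatura.
The harmony at that moment is Bb major triad (Bb, D, F); G5 is not a chord tone.
It is approached by leap up from Bb4 and left by step down to F5.
Leap in, step out — an appoggiatura.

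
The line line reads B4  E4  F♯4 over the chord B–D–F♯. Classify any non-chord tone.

The harmony at that moment is B minor triad (B, D, F♯); E4 is not a chord tone.
It is approached by leap down from B4 and left by step up to F♯4.
Leap in, step out — an appoggiatura.

E4 is an appoggiatura.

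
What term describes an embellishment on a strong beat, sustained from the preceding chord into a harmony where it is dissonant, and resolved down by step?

Suspension.

Approach: by preparation — the pitch is first a chord tone, then held (tied or repeated) while the harmony changes under it. Departure: down by step. Metric position: strong.
A prepared dissonance that resolves downward by step — a suspension. (The same figure resolving upward would be a retardation.)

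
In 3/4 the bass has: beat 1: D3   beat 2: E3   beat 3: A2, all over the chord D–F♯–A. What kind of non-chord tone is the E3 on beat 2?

Escape tone.

The harmony at that moment is D major triad (D, F♯, A); E3 is not a chord tone.
It is approached by step up from D3 and left by leap down to A2.
Step in, leap out, on a weak beat — an escape tone.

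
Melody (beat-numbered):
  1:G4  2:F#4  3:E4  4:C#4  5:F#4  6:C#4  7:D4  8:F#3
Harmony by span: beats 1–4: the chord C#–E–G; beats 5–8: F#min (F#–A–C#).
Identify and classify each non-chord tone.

The harmony at that moment is C# diminished triad (C#, E, G); F#4 is not a chord tone.
It is approached by step down from G4 and left by step down to E4.
Step in, step out in the same direction — a passing tone.
The harmony at that moment is F# minor triad (F#, A, C#); D4 is not a chord tone.
It is approached by step up from C#4 and left by leap down to F#3.
Step in, leap out — an escape tone.

F#4 (beat 2) — passing tone; D4 (beat 7) — escape tone.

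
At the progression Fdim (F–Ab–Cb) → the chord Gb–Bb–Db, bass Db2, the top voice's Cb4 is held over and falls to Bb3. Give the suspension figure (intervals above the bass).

At the second chord the bass is Db2. The suspended Cb4 lies a seventh above the bass; after resolving down by step to Bb3, the interval above the bass becomes a sixth.
Suspension figures are named by those two intervals: 7–6.

7–6 suspension.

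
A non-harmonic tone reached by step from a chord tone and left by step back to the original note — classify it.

Approach: by step. Departure: by step in the opposite direction, back to the starting pitch.
Stepwise on both sides but reversing to return to the same chord tone — a neighbor tone. (Had it continued onward in the same direction it would be a passing tone instead.)

Neighbor tone.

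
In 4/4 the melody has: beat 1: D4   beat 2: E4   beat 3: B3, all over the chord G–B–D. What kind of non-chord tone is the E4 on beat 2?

Escape tone.

The harmony at that moment is G major triad (G, B, D); E4 is not a chord tone.
It is approached by step up from D4 and left by leap down to B3.
Step in, leap out, on a weak beat — an escape tone.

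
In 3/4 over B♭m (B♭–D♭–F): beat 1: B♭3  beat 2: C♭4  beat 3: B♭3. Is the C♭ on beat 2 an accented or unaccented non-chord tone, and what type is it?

Unaccented neighbor tone.

The harmony at that moment is B♭ minor triad (B♭, D♭, F); C♭4 is not a chord tone.
It is approached by step up from B♭3 and left by step down to B♭3.
Step away and step back to the same note — a neighbor tone (upper neighbor).
It falls on a weak beat, so it is unaccented.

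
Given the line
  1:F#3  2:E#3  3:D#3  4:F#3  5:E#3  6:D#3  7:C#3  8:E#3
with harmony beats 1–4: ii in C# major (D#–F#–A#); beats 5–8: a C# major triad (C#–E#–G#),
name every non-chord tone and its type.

The harmony at that moment is D# minor triad (D#, F#, A#); E#3 is not a chord tone.
It is approached by step down from F#3 and left by step down to D#3.
Step in, step out in the same direction — a passing tone.
The harmony at that moment is C# major triad (C#, E#, G#); D#3 is not a chord tone.
It is approached by step down from E#3 and left by step down to C#3.
Step in, step out in the same direction — a passing tone.

E#3 (beat 2) — passing tone; D#3 (beat 6) — passing tone.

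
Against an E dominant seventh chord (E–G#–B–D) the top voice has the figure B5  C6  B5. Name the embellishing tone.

C6 is a neighbor tone.

The harmony at that moment is E dominant seventh chord (E, G#, B, D); C6 is not a chord tone.
It is approached by step up from B5 and left by step down to B5.
Step away and step back to the same note — a neighbor tone (upper neighbor).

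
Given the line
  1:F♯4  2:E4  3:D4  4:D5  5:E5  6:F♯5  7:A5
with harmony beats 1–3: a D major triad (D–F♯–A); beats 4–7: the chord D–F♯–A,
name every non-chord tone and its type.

E4 (beat 2) — passing tone; E5 (beat 5) — passing tone.

The harmony at that moment is D major triad (D, F♯, A); E4 is not a chord tone.
It is approached by step down from F♯4 and left by step down to D4.
Step in, step out in the same direction — a passing tone.
The harmony at that moment is D major triad (D, F♯, A); E5 is not a chord tone.
It is approached by step up from D5 and left by step up to F♯5.
Step in, step out in the same direction — a passing tone.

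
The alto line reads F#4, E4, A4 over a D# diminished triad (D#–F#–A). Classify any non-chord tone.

E4 is an escape tone.

The harmony at that moment is D# diminished triad (D#, F#, A); E4 is not a chord tone.
It is approached by step down from F#4 and left by leap up to A4.
Step in, leap out — an escape tone.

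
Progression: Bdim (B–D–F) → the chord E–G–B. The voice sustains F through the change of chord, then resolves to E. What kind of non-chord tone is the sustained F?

F is a suspension.

The harmony at that moment is E minor triad (E, G, B); F is not a chord tone.
It is held over (the same pitch as the preceding F) and left by step down to E.
Held over from the previous chord and resolving down by step — a suspension.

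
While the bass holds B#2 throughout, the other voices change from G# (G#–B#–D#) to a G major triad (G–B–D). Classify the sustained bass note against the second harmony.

The harmony at that moment is G major triad (G, B, D); B#2 is not a chord tone.
It is held over (the same pitch as the preceding B#2) and then sustained as the same pitch into the next harmony.
Sustained through a change of harmony — a pedal tone.

Pedal tone (pedal point).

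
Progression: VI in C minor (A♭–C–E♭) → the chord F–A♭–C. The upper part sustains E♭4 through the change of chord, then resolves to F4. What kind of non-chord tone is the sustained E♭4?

The harmony at that moment is F minor triad (F, A♭, C); E♭4 is not a chord tone.
It is held over (the same pitch as the preceding E♭4) and left by step up to F4.
Held over from the previous chord and resolving up by step — a retardation.

E♭4 is a retardation.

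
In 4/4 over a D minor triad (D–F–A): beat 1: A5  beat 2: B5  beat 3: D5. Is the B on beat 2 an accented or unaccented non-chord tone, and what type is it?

Unaccented escape tone.

The harmony at that moment is D minor triad (D, F, A); B5 is not a chord tone.
It is approached by step up from A5 and left by leap down to D5.
Step in, leap out — an escape tone.
It falls on a weak beat, so it is unaccented.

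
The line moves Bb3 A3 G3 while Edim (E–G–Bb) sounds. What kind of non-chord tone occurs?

A3 is a passing tone.

The harmony at that moment is E diminished triad (E, G, Bb); A3 is not a chord tone.
It is approached by step down from Bb3 and left by step down to G3.
Step in, step out in the same direction — a passing tone.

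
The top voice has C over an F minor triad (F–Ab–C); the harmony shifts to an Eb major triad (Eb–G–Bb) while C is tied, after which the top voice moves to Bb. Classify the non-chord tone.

C is a suspension.

The harmony at that moment is Eb major triad (Eb, G, Bb); C is not a chord tone.
It is held over (the same pitch as the preceding C) and left by step down to Bb.
Held over from the previous chord and resolving down by step — a suspension.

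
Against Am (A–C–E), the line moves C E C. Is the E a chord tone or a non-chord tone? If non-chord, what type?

Chord tone (the fifth of A minor triad).

A minor triad contains A, C, E; E is the fifth, so it is a chord tone.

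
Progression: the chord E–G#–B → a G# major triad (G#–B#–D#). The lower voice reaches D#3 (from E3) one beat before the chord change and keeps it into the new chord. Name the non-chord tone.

D#3 is an anticipation.

The harmony at that moment is E major triad (E, G#, B); D#3 is not a chord tone.
It is approached by step down from E3 and then sustained as the same pitch into the next harmony.
Arriving early and becoming a chord tone when the harmony changes — an anticipation.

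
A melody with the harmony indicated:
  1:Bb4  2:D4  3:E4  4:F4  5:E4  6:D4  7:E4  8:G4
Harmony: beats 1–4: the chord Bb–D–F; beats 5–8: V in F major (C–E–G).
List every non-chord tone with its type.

The harmony at that moment is Bb major triad (Bb, D, F); E4 is not a chord tone.
It is approached by step up from D4 and left by step up to F4.
Step in, step out in the same direction — a passing tone.
The harmony at that moment is C major triad (C, E, G); D4 is not a chord tone.
It is approached by step down from E4 and left by step up to E4.
Step away and step back to the same note — a neighbor tone (lower neighbor).

E4 (beat 3) — passing tone; D4 (beat 6) — neighbor tone.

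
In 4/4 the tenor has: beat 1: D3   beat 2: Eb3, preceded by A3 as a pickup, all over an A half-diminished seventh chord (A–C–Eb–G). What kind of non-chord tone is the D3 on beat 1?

Appoggiatura.

The harmony at that moment is A half-diminished seventh chord (A, C, Eb, G); D3 is not a chord tone.
It is approached by leap down from A3 and left by step up to Eb3.
Leap in, step out, metrically accented — an appoggiatura.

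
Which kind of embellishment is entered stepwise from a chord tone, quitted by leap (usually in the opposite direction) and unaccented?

Approach: by step. Departure: by leap. Metric position: weak.
Step in, leap out, from a weak position — an escape tone (échappée). (It is the mirror image of the appoggiatura, which leaps in and steps out on a strong beat.)

Escape tone.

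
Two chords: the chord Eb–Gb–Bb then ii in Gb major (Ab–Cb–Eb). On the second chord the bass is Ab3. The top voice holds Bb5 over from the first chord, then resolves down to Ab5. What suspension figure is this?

9–8 suspension.

At the second chord the bass is Ab3. The suspended Bb5 lies a ninth above the bass; after resolving down by step to Ab5, the interval above the bass becomes an octave.
Suspension figures are named by those two intervals: 9–8.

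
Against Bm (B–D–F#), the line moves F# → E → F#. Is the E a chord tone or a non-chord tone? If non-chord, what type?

Non-chord tone — a neighbor tone.

The harmony at that moment is B minor triad (B, D, F#); E is not a chord tone.
It is approached by step down from F# and left by step up to F#.
Step away and step back to the same note — a neighbor tone (lower neighbor).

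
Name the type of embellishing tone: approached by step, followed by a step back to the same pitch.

Approach: by step. Departure: by step in the opposite direction, back to the starting pitch.
Stepwise on both sides but reversing to return to the same chord tone — a neighbor tone. (Had it continued onward in the same direction it would be a passing tone instead.)

Neighbor tone.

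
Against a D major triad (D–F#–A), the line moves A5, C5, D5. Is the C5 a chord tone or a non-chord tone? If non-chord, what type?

Non-chord tone — an appoggiatura.

The harmony at that moment is D major triad (D, F#, A); C5 is not a chord tone.
It is approached by leap down from A5 and left by step up to D5.
Leap in, step out — an appoggiatura.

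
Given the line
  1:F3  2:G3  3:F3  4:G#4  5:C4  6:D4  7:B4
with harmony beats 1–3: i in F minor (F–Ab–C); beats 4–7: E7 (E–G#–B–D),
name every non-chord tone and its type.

G3 (beat 2) — neighbor tone; C4 (beat 5) — appoggiatura.

The harmony at that moment is F minor triad (F, Ab, C); G3 is not a chord tone.
It is approached by step up from F3 and left by step down to F3.
Step away and step back to the same note — a neighbor tone (upper neighbor).
The harmony at that moment is E dominant seventh chord (E, G#, B, D); C4 is not a chord tone.
It is approached by leap down from G#4 and left by step up to D4.
Leap in, step out — an appoggiatura.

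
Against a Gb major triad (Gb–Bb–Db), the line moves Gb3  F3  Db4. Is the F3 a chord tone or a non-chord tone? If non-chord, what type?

The harmony at that moment is Gb major triad (Gb, Bb, Db); F3 is not a chord tone.
It is approached by step down from Gb3 and left by leap up to Db4.
Step in, leap out — an escape tone.

Non-chord tone — an escape tone.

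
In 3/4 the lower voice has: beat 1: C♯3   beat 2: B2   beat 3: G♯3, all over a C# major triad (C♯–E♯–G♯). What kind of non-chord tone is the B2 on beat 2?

The harmony at that moment is C♯ major triad (C♯, E♯, G♯); B2 is not a chord tone.
It is approached by step down from C♯3 and left by leap up to G♯3.
Step in, leap out, on a weak beat — an escape tone.

Escape tone.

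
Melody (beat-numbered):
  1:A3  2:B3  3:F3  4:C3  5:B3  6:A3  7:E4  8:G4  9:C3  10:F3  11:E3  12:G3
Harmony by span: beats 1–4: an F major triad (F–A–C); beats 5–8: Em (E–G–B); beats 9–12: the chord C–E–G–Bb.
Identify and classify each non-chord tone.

The harmony at that moment is F major triad (F, A, C); B3 is not a chord tone.
It is approached by step up from A3 and left by leap down to F3.
Step in, leap out — an escape tone.
The harmony at that moment is E minor triad (E, G, B); A3 is not a chord tone.
It is approached by step down from B3 and left by leap up to E4.
Step in, leap out — an escape tone.
The harmony at that moment is C dominant seventh chord (C, E, G, Bb); F3 is not a chord tone.
It is approached by leap up from C3 and left by step down to E3.
Leap in, step out — an appoggiatura.

B3 (beat 2) — escape tone; A3 (beat 6) — escape tone; F3 (beat 10) — appoggiatura.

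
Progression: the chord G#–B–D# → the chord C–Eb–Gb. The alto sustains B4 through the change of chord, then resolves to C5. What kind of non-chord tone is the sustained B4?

The harmony at that moment is C diminished triad (C, Eb, Gb); B4 is not a chord tone.
It is held over (the same pitch as the preceding B4) and left by step up to C5.
Held over from the previous chord and resolving up by step — a retardation.

B4 is a retardation.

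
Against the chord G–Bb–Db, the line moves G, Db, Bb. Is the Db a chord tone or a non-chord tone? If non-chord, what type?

Chord tone (the fifth of G diminished triad).

G diminished triad contains G, Bb, Db; Db is the fifth, so it is a chord tone.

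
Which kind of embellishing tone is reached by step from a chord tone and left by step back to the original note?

Approach: by step. Departure: by step in the opposite direction, back to the starting pitch.
Stepwise on both sides but reversing to return to the same chord tone — a neighbor tone. (Had it continued onward in the same direction it would be a passing tone instead.)

Neighbor tone.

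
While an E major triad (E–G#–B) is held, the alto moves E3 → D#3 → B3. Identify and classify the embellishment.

The harmony at that moment is E major triad (E, G#, B); D#3 is not a chord tone.
It is approached by step down from E3 and left by leap up to B3.
Step in, leap out — an escape tone.

D#3 is an escape tone.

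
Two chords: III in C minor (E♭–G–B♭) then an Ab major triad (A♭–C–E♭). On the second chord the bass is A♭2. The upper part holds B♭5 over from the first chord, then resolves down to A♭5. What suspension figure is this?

9–8 suspension.

At the second chord the bass is A♭2. The suspended B♭5 lies a ninth above the bass; after resolving down by step to A♭5, the interval above the bass becomes an octave.
Suspension figures are named by those two intervals: 9–8.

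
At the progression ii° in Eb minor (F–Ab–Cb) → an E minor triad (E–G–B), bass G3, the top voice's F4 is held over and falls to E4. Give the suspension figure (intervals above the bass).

At the second chord the bass is G3. The suspended F4 lies a seventh above the bass; after resolving down by step to E4, the interval above the bass becomes a sixth.
Suspension figures are named by those two intervals: 7–6.

7–6 suspension.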